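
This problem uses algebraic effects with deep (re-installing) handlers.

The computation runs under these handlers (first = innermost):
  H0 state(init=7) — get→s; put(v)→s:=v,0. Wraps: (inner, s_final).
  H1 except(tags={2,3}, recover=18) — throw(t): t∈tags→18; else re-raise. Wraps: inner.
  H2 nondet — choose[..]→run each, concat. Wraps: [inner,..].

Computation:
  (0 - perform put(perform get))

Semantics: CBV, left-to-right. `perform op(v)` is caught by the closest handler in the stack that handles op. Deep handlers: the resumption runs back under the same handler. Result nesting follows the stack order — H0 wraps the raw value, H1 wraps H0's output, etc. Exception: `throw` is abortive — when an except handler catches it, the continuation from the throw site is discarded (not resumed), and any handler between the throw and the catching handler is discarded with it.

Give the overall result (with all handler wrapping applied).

Evaluation trace:
get @ H0 ⇒ 7
put(7) @ H0 ⇒ s:=7
H0 returns (0, 7)
H1 returns (0, 7)
H2 returns [(0, 7)]
= [(0, 7)]

Answer: [(0, 7)]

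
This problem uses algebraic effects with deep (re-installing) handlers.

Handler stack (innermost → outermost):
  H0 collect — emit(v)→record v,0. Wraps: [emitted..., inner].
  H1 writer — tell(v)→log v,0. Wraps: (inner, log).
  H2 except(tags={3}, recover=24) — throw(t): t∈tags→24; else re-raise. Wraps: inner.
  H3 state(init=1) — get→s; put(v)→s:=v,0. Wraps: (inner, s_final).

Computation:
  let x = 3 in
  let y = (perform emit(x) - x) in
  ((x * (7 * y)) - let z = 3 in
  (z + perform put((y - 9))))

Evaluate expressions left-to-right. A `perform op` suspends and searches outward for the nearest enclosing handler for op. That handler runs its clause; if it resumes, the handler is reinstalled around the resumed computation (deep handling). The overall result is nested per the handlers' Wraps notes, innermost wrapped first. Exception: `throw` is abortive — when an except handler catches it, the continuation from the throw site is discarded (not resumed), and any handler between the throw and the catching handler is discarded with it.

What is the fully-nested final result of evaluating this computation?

Answer: (([3, -66], ()), -12)

Working:
emit(3) @ H0 ⇒ out+=3
put(-12) @ H3 ⇒ s:=-12
H0 returns [3, -66]
H1 returns ([3, -66], ())
H2 returns ([3, -66], ())
H3 returns (([3, -66], ()), -12)
= (([3, -66], ()), -12)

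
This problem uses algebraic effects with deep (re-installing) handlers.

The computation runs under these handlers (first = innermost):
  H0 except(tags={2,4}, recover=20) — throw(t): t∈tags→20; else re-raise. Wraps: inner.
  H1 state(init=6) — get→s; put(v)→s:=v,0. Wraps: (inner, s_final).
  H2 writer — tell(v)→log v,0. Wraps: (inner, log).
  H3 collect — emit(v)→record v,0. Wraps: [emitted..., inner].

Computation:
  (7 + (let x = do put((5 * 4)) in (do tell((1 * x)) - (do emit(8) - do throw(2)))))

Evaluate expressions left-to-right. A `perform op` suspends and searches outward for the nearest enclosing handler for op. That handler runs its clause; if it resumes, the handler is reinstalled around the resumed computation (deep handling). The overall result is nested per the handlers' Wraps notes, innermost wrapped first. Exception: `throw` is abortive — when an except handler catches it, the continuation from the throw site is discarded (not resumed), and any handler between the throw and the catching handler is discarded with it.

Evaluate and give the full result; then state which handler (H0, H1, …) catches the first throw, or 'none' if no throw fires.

Step-by-step:
put(20) @ H1 ⇒ s:=20
tell(0) @ H2 ⇒ log+=0
emit(8) @ H3 ⇒ out+=8
throw(2) @ H0 caught ⇒ 20
H1 returns (20, 20)
H2 returns ((20, 20), (0))
H3 returns [8, ((20, 20), (0))]
= [8, ((20, 20), (0))]

Answer: [8, ((20, 20), (0))] ; first throw caught by: H0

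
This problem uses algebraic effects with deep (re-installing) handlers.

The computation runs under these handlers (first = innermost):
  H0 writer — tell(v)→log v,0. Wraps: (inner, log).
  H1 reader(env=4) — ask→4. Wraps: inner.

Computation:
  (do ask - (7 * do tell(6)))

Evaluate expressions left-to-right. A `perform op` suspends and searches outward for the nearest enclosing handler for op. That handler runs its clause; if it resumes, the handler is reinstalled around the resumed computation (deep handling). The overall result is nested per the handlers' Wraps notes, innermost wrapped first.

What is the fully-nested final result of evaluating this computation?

Answer: (4, (6))

Working:
ask @ H1 ⇒ 4
tell(6) @ H0 ⇒ log+=6
H0 returns (4, (6))
H1 returns (4, (6))
= (4, (6))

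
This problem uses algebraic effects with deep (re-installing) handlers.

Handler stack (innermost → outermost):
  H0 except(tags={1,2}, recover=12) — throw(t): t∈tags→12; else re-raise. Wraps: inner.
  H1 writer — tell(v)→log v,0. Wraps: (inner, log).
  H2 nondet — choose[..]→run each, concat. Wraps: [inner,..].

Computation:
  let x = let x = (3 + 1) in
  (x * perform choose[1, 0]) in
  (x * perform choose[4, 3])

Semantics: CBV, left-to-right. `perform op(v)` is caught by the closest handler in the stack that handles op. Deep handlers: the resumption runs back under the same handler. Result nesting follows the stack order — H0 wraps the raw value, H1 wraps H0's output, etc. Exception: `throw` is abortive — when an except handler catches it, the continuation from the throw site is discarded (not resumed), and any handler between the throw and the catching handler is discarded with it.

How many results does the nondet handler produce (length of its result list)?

Answer: 4

Evaluation trace:
choose[1, 0] @ H2
  branch[0] choose=1:
    choose[4, 3] @ H2
      branch[0] choose=4:
        H0 returns 16
        H1 returns (16, ())
        H2 returns [(16, ())]
      branch[1] choose=3:
        H0 returns 12
        H1 returns (12, ())
        H2 returns [(12, ())]
  branch[1] choose=0:
    choose[4, 3] @ H2
      branch[0] choose=4:
        H0 returns 0
        H1 returns (0, ())
        H2 returns [(0, ())]
      branch[1] choose=3:
        H0 returns 0
        H1 returns (0, ())
        H2 returns [(0, ())]
= [(16, ()), (12, ()), (0, ()), (0, ())]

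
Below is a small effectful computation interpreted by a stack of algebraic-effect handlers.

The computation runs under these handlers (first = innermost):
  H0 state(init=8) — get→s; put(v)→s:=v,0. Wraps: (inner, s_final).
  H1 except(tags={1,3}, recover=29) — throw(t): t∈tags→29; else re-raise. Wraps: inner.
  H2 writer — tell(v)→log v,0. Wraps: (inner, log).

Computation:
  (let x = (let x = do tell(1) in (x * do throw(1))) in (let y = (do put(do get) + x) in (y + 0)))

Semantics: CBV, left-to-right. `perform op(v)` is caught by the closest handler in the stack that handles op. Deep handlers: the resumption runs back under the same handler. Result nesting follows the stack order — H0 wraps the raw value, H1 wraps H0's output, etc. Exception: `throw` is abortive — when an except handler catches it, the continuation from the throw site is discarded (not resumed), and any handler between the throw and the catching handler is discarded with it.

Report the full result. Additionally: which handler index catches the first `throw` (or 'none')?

Answer: (29, (1)) ; first throw caught by: H1

Evaluation trace:
tell(1) @ H2 ⇒ log+=1
throw(1) @ H1 caught ⇒ 29
H2 returns (29, (1))
= (29, (1))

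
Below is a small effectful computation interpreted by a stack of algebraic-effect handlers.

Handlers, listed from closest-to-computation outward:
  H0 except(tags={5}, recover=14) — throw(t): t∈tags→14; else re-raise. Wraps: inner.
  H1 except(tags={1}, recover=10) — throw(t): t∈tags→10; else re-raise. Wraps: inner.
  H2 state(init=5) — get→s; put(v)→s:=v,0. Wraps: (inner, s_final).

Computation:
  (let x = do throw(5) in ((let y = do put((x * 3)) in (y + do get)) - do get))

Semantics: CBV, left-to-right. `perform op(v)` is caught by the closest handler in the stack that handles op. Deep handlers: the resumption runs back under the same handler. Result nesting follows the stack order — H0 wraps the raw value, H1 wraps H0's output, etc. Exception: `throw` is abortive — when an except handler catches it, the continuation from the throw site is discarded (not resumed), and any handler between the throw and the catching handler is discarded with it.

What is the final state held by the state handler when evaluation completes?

Working:
throw(5) @ H0 caught ⇒ 14
H1 returns 14
H2 returns (14, 5)
= (14, 5)

Answer: 5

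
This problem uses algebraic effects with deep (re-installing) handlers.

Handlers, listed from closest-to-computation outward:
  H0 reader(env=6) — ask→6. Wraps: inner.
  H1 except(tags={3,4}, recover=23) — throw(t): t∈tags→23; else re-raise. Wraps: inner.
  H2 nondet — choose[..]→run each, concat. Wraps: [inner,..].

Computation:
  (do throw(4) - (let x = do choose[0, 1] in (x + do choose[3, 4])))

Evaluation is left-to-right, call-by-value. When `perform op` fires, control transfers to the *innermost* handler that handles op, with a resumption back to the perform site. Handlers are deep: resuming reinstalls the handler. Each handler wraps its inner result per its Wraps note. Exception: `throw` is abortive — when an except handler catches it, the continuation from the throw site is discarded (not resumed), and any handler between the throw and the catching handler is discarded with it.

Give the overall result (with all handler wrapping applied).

Answer: [23]

Step-by-step:
throw(4) @ H1 caught ⇒ 23
H2 returns [23]
= [23]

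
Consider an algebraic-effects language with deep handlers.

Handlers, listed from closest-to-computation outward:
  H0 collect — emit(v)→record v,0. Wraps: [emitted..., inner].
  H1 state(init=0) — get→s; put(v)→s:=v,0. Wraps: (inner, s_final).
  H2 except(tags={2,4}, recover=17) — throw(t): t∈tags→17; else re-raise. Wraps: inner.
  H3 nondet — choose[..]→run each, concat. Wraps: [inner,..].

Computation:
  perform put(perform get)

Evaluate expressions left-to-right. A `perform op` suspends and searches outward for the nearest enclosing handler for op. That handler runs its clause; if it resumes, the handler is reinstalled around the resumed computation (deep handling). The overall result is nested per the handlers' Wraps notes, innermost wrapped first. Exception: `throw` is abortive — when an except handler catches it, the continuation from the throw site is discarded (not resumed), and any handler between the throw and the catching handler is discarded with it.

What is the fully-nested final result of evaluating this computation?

Answer: [([0], 0)]

Step-by-step:
get @ H1 ⇒ 0
put(0) @ H1 ⇒ s:=0
H0 returns [0]
H1 returns ([0], 0)
H2 returns ([0], 0)
H3 returns [([0], 0)]
= [([0], 0)]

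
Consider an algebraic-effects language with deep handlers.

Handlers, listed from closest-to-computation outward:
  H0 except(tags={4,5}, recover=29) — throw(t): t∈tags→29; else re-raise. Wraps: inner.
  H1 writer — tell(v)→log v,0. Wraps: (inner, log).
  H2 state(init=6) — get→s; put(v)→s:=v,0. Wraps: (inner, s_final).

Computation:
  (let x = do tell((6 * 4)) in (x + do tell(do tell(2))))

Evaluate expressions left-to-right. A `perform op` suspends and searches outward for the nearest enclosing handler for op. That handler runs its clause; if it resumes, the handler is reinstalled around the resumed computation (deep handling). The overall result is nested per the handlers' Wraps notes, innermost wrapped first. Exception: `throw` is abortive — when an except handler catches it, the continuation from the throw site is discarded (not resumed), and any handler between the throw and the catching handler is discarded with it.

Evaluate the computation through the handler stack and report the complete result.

Working:
tell(24) @ H1 ⇒ log+=24
tell(2) @ H1 ⇒ log+=2
tell(0) @ H1 ⇒ log+=0
H0 returns 0
H1 returns (0, (24, 2, 0))
H2 returns ((0, (24, 2, 0)), 6)
= ((0, (24, 2, 0)), 6)

Answer: ((0, (24, 2, 0)), 6)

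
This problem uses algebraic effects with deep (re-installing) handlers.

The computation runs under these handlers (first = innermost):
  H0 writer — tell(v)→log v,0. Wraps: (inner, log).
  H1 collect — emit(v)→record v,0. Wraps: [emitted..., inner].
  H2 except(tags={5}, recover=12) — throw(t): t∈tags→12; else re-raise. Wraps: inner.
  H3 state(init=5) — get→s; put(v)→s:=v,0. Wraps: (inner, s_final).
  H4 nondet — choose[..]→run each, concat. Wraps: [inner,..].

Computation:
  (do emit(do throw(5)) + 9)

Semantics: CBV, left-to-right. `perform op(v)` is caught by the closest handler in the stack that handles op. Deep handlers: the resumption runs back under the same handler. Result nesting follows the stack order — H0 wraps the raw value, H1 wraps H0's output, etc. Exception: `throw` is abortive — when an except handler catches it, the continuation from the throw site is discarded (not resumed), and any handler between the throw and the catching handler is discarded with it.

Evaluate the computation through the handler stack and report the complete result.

Step-by-step:
throw(5) @ H2 caught ⇒ 12
H3 returns (12, 5)
H4 returns [(12, 5)]
= [(12, 5)]

Answer: [(12, 5)]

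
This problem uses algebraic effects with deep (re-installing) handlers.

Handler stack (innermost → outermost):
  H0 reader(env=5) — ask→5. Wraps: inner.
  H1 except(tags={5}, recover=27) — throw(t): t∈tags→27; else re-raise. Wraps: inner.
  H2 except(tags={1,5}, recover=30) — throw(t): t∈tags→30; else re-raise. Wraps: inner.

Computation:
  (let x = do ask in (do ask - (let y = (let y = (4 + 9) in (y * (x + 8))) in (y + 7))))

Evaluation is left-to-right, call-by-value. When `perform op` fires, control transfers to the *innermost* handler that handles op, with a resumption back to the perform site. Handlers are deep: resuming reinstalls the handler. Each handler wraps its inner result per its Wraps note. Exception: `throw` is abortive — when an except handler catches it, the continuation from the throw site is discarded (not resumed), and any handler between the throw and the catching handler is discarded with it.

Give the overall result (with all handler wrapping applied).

Evaluation trace:
ask @ H0 ⇒ 5
ask @ H0 ⇒ 5
H0 returns -171
H1 returns -171
H2 returns -171
= -171

Answer: -171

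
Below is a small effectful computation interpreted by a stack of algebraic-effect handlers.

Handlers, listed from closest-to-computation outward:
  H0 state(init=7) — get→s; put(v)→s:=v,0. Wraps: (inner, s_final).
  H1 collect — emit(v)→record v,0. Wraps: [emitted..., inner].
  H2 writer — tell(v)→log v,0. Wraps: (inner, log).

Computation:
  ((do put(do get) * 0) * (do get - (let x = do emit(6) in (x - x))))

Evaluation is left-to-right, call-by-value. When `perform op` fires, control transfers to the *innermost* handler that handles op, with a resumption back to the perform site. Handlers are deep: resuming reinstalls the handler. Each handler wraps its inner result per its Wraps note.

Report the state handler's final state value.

Step-by-step:
get @ H0 ⇒ 7
put(7) @ H0 ⇒ s:=7
get @ H0 ⇒ 7
emit(6) @ H1 ⇒ out+=6
H0 returns (0, 7)
H1 returns [6, (0, 7)]
H2 returns ([6, (0, 7)], ())
= ([6, (0, 7)], ())

Answer: 7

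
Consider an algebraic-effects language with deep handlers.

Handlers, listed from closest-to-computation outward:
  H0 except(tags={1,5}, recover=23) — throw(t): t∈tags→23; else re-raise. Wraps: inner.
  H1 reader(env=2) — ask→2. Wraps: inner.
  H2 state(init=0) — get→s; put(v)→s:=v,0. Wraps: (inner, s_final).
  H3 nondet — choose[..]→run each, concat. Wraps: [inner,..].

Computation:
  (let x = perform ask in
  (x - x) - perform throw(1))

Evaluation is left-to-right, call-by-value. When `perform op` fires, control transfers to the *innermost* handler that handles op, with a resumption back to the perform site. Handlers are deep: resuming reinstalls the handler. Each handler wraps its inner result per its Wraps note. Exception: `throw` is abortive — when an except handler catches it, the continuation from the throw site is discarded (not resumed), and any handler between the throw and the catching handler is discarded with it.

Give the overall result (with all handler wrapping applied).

Step-by-step:
ask @ H1 ⇒ 2
throw(1) @ H0 caught ⇒ 23
H1 returns 23
H2 returns (23, 0)
H3 returns [(23, 0)]
= [(23, 0)]

Answer: [(23, 0)]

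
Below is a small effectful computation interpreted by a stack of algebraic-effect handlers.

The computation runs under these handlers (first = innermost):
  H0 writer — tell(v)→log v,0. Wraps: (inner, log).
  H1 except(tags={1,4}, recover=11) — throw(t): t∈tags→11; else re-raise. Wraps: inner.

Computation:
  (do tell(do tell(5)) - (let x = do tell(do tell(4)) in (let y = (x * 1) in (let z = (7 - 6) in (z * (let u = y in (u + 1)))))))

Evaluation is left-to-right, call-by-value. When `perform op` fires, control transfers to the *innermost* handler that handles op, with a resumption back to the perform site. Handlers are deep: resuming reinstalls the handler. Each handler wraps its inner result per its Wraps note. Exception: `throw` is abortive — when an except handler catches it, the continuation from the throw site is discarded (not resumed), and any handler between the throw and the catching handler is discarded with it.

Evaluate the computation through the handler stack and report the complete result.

Answer: (-1, (5, 0, 4, 0))

Working:
tell(5) @ H0 ⇒ log+=5
tell(0) @ H0 ⇒ log+=0
tell(4) @ H0 ⇒ log+=4
tell(0) @ H0 ⇒ log+=0
H0 returns (-1, (5, 0, 4, 0))
H1 returns (-1, (5, 0, 4, 0))
= (-1, (5, 0, 4, 0))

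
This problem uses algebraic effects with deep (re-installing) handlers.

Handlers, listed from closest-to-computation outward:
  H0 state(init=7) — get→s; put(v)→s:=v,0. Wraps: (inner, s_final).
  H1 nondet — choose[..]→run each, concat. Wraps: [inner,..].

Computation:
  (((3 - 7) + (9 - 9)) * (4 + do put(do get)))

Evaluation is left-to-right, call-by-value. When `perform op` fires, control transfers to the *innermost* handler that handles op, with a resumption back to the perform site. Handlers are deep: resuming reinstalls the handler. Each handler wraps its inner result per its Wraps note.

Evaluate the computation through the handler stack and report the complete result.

Answer: [(-16, 7)]

Evaluation trace:
get @ H0 ⇒ 7
put(7) @ H0 ⇒ s:=7
H0 returns (-16, 7)
H1 returns [(-16, 7)]
= [(-16, 7)]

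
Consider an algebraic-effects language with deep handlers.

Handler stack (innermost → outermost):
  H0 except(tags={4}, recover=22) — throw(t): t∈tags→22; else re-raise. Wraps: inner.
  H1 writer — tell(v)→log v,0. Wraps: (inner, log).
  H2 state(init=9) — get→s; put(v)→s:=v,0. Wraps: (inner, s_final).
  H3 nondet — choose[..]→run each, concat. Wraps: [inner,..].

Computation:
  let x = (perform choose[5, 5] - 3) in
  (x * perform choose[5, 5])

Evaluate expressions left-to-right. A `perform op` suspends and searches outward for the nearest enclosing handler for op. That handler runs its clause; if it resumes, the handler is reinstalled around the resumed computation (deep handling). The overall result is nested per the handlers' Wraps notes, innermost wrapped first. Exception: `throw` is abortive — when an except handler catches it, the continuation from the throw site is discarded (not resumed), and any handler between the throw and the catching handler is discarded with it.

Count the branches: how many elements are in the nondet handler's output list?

Answer: 4

Working:
choose[5, 5] @ H3
  branch[0] choose=5:
    choose[5, 5] @ H3
      branch[0] choose=5:
        H0 returns 10
        H1 returns (10, ())
        H2 returns ((10, ()), 9)
        H3 returns [((10, ()), 9)]
      branch[1] choose=5:
        H0 returns 10
        H1 returns (10, ())
        H2 returns ((10, ()), 9)
        H3 returns [((10, ()), 9)]
  branch[1] choose=5:
    choose[5, 5] @ H3
      branch[0] choose=5:
        H0 returns 10
        H1 returns (10, ())
        H2 returns ((10, ()), 9)
        H3 returns [((10, ()), 9)]
      branch[1] choose=5:
        H0 returns 10
        H1 returns (10, ())
        H2 returns ((10, ()), 9)
        H3 returns [((10, ()), 9)]
= [((10, ()), 9), ((10, ()), 9), ((10, ()), 9), ((10, ()), 9)]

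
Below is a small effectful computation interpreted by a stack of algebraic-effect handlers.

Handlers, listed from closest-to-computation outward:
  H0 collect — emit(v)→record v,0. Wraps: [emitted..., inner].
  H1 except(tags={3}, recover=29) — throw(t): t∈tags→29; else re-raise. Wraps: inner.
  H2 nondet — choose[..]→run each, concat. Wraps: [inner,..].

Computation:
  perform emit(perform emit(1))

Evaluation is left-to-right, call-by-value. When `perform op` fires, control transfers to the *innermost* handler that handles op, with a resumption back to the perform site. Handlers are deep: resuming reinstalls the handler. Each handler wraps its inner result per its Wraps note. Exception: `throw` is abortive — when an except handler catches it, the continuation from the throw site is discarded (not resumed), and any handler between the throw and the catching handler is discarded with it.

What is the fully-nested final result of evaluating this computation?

Working:
emit(1) @ H0 ⇒ out+=1
emit(0) @ H0 ⇒ out+=0
H0 returns [1, 0, 0]
H1 returns [1, 0, 0]
H2 returns [[1, 0, 0]]
= [[1, 0, 0]]

Answer: [[1, 0, 0]]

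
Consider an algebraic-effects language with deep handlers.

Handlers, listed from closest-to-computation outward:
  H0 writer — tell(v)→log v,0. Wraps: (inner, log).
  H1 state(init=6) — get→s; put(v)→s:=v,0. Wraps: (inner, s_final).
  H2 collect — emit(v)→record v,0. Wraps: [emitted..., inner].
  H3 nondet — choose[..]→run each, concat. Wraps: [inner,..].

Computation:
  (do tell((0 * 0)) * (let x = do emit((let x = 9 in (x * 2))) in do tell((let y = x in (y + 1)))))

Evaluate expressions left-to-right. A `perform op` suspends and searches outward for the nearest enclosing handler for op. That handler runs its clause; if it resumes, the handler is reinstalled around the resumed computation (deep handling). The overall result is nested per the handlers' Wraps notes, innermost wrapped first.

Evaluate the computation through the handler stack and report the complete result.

Answer: [[18, ((0, (0, 1)), 6)]]

Working:
tell(0) @ H0 ⇒ log+=0
emit(18) @ H2 ⇒ out+=18
tell(1) @ H0 ⇒ log+=1
H0 returns (0, (0, 1))
H1 returns ((0, (0, 1)), 6)
H2 returns [18, ((0, (0, 1)), 6)]
H3 returns [[18, ((0, (0, 1)), 6)]]
= [[18, ((0, (0, 1)), 6)]]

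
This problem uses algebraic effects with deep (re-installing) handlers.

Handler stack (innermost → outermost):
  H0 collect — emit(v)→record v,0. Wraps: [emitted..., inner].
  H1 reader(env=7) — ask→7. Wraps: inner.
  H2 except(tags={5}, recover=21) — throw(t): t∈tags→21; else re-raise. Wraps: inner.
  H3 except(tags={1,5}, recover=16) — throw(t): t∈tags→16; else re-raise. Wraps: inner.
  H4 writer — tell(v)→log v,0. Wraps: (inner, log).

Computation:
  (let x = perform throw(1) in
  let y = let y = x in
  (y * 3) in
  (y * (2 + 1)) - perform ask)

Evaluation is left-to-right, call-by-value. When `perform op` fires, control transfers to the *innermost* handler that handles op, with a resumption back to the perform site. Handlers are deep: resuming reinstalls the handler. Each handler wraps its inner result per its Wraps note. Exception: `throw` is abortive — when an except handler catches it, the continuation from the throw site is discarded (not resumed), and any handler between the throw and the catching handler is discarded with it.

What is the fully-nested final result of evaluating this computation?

Step-by-step:
throw(1) @ H2 re-raised
throw(1) @ H3 caught ⇒ 16
H4 returns (16, ())
= (16, ())

Answer: (16, ())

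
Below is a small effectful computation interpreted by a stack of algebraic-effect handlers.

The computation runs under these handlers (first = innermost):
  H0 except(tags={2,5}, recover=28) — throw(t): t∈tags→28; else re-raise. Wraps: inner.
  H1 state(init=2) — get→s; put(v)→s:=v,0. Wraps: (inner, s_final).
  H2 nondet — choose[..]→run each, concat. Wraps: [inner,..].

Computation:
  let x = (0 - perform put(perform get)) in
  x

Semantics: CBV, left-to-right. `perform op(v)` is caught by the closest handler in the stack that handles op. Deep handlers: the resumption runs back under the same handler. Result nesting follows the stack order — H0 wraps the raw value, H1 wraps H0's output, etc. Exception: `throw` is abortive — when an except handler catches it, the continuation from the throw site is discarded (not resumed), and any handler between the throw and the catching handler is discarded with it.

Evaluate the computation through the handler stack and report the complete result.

Answer: [(0, 2)]

Evaluation trace:
get @ H1 ⇒ 2
put(2) @ H1 ⇒ s:=2
H0 returns 0
H1 returns (0, 2)
H2 returns [(0, 2)]
= [(0, 2)]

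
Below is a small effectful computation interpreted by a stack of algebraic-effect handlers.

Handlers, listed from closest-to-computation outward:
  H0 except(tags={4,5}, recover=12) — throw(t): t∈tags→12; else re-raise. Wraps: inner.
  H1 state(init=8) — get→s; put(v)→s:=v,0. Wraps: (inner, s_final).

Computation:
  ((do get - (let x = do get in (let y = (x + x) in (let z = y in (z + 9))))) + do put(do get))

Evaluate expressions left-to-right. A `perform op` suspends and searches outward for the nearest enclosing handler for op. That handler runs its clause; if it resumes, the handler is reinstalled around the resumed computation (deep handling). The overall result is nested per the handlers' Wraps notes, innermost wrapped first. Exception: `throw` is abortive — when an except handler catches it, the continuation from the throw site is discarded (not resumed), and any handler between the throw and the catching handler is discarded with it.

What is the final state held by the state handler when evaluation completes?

Evaluation trace:
get @ H1 ⇒ 8
get @ H1 ⇒ 8
get @ H1 ⇒ 8
put(8) @ H1 ⇒ s:=8
H0 returns -17
H1 returns (-17, 8)
= (-17, 8)

Answer: 8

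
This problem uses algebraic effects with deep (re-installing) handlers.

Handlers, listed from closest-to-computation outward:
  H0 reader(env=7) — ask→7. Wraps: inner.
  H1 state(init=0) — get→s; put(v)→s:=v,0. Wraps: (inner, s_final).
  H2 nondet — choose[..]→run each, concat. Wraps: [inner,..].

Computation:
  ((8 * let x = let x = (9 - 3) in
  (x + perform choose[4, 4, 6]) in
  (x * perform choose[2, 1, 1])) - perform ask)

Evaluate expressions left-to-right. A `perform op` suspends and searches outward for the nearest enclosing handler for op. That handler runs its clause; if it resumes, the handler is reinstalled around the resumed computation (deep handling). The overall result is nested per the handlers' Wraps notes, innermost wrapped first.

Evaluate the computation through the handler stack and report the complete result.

Answer: [(153, 0), (73, 0), (73, 0), (153, 0), (73, 0), (73, 0), (185, 0), (89, 0), (89, 0)]

Evaluation trace:
choose[4, 4, 6] @ H2
  branch[0] choose=4:
    choose[2, 1, 1] @ H2
      branch[0] choose=2:
        ask @ H0 ⇒ 7
        H0 returns 153
        H1 returns (153, 0)
        H2 returns [(153, 0)]
      branch[1] choose=1:
        ask @ H0 ⇒ 7
        H0 returns 73
        H1 returns (73, 0)
        H2 returns [(73, 0)]
      branch[2] choose=1:
        ask @ H0 ⇒ 7
        H0 returns 73
        H1 returns (73, 0)
        H2 returns [(73, 0)]
  branch[1] choose=4:
    choose[2, 1, 1] @ H2
      branch[0] choose=2:
        ask @ H0 ⇒ 7
        H0 returns 153
        H1 returns (153, 0)
        H2 returns [(153, 0)]
      branch[1] choose=1:
        ask @ H0 ⇒ 7
        H0 returns 73
        H1 returns (73, 0)
        H2 returns [(73, 0)]
      branch[2] choose=1:
        ask @ H0 ⇒ 7
        H0 returns 73
        H1 returns (73, 0)
        H2 returns [(73, 0)]
  branch[2] choose=6:
    choose[2, 1, 1] @ H2
      branch[0] choose=2:
        ask @ H0 ⇒ 7
        H0 returns 185
        H1 returns (185, 0)
        H2 returns [(185, 0)]
      branch[1] choose=1:
        ask @ H0 ⇒ 7
        H0 returns 89
        H1 returns (89, 0)
        H2 returns [(89, 0)]
      branch[2] choose=1:
        ask @ H0 ⇒ 7
        H0 returns 89
        H1 returns (89, 0)
        H2 returns [(89, 0)]
= [(153, 0), (73, 0), (73, 0), (153, 0), (73, 0), (73, 0), (185, 0), (89, 0), (89, 0)]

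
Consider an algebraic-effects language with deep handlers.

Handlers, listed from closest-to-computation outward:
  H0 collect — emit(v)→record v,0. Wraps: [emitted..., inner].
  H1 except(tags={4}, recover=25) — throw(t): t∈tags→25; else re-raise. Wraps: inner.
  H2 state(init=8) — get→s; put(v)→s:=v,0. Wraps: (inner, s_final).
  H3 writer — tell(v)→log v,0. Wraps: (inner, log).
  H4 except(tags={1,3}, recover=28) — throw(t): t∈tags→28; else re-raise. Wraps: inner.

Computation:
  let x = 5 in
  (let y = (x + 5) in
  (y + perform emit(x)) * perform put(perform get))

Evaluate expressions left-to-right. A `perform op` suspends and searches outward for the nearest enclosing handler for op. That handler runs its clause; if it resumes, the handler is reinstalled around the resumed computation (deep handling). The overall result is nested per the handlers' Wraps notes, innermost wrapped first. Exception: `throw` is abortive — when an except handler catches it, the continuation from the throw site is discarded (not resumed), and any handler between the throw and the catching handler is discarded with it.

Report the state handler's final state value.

Evaluation trace:
emit(5) @ H0 ⇒ out+=5
get @ H2 ⇒ 8
put(8) @ H2 ⇒ s:=8
H0 returns [5, 0]
H1 returns [5, 0]
H2 returns ([5, 0], 8)
H3 returns (([5, 0], 8), ())
H4 returns (([5, 0], 8), ())
= (([5, 0], 8), ())

Answer: 8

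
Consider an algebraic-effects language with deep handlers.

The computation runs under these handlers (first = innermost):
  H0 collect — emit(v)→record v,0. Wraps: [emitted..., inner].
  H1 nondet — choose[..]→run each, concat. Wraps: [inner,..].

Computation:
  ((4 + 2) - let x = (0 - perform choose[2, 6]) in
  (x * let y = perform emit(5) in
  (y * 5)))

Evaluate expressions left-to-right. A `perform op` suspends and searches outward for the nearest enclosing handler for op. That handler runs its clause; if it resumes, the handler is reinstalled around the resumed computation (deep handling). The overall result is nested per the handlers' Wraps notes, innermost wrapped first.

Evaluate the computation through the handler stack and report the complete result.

Working:
choose[2, 6] @ H1
  branch[0] choose=2:
    emit(5) @ H0 ⇒ out+=5
    H0 returns [5, 6]
    H1 returns [[5, 6]]
  branch[1] choose=6:
    emit(5) @ H0 ⇒ out+=5
    H0 returns [5, 6]
    H1 returns [[5, 6]]
= [[5, 6], [5, 6]]

Answer: [[5, 6], [5, 6]]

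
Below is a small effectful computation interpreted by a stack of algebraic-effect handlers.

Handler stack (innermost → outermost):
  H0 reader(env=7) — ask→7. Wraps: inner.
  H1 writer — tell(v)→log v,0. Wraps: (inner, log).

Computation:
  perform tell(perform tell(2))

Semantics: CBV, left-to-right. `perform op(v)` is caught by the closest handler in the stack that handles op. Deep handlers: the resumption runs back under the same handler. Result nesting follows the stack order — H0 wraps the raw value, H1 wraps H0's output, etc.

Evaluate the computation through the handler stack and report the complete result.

Working:
tell(2) @ H1 ⇒ log+=2
tell(0) @ H1 ⇒ log+=0
H0 returns 0
H1 returns (0, (2, 0))
= (0, (2, 0))

Answer: (0, (2, 0))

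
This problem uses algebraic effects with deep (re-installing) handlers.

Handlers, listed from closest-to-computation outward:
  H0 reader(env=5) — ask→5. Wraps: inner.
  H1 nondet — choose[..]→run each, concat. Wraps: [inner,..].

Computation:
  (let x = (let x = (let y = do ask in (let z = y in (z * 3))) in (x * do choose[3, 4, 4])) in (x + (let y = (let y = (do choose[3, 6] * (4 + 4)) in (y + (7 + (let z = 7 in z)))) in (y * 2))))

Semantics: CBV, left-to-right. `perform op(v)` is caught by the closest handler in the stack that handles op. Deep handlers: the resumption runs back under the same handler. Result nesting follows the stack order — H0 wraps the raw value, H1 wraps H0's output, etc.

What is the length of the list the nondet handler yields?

Answer: 6

Step-by-step:
ask @ H0 ⇒ 5
choose[3, 4, 4] @ H1
  branch[0] choose=3:
    choose[3, 6] @ H1
      branch[0] choose=3:
        H0 returns 121
        H1 returns [121]
      branch[1] choose=6:
        H0 returns 169
        H1 returns [169]
  branch[1] choose=4:
    choose[3, 6] @ H1
      branch[0] choose=3:
        H0 returns 136
        H1 returns [136]
      branch[1] choose=6:
        H0 returns 184
        H1 returns [184]
  branch[2] choose=4:
    choose[3, 6] @ H1
      branch[0] choose=3:
        H0 returns 136
        H1 returns [136]
      branch[1] choose=6:
        H0 returns 184
        H1 returns [184]
= [121, 169, 136, 184, 136, 184]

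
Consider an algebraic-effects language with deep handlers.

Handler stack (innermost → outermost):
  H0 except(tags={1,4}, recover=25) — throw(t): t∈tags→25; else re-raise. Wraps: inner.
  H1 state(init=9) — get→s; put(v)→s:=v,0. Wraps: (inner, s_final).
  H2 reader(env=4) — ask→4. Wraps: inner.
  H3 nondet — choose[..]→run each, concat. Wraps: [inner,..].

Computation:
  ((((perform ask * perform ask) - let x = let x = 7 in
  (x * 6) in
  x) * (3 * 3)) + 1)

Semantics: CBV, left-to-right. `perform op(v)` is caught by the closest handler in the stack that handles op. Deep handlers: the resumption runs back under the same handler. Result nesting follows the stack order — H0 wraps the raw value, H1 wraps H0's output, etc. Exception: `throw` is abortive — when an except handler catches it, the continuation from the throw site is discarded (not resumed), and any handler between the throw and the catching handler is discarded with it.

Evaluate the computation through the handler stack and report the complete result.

Step-by-step:
ask @ H2 ⇒ 4
ask @ H2 ⇒ 4
H0 returns -233
H1 returns (-233, 9)
H2 returns (-233, 9)
H3 returns [(-233, 9)]
= [(-233, 9)]

Answer: [(-233, 9)]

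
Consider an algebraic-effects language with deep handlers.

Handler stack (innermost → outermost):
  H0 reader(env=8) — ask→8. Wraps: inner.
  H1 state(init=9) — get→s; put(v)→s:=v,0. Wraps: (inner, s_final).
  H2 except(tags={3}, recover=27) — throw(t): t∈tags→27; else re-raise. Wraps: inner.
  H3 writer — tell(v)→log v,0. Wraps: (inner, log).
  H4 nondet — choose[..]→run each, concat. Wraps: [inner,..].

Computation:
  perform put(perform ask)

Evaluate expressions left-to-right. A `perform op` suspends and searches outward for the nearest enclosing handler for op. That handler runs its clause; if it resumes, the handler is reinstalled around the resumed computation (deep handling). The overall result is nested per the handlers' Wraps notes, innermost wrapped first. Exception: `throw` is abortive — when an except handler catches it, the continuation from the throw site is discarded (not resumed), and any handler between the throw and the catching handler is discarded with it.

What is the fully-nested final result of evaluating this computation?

Working:
ask @ H0 ⇒ 8
put(8) @ H1 ⇒ s:=8
H0 returns 0
H1 returns (0, 8)
H2 returns (0, 8)
H3 returns ((0, 8), ())
H4 returns [((0, 8), ())]
= [((0, 8), ())]

Answer: [((0, 8), ())]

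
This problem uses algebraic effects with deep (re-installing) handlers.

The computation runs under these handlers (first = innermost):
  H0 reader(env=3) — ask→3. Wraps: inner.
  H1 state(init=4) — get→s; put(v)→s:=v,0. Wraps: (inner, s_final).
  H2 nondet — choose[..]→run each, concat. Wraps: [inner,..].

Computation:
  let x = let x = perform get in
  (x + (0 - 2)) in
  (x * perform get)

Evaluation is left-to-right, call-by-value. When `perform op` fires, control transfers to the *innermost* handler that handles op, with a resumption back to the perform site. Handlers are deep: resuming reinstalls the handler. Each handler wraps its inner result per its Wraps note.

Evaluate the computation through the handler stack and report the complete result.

Step-by-step:
get @ H1 ⇒ 4
get @ H1 ⇒ 4
H0 returns 8
H1 returns (8, 4)
H2 returns [(8, 4)]
= [(8, 4)]

Answer: [(8, 4)]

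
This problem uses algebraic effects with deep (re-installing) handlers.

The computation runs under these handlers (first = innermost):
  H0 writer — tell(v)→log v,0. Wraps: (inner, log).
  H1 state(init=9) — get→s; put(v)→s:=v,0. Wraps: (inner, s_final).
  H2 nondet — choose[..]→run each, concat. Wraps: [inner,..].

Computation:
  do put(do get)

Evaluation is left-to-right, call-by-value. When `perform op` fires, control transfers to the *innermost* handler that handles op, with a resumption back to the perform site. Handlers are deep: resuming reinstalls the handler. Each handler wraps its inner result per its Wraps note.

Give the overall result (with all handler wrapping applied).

Answer: [((0, ()), 9)]

Step-by-step:
get @ H1 ⇒ 9
put(9) @ H1 ⇒ s:=9
H0 returns (0, ())
H1 returns ((0, ()), 9)
H2 returns [((0, ()), 9)]
= [((0, ()), 9)]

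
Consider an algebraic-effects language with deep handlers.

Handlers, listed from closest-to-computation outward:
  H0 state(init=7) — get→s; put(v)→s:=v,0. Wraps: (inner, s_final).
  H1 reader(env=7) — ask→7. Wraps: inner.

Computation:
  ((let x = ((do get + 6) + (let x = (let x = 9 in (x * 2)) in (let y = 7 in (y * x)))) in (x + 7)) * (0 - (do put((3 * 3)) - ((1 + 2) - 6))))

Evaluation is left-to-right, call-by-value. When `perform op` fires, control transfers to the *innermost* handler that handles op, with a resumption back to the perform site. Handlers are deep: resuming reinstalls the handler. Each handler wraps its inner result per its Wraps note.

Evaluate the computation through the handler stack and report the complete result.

Step-by-step:
get @ H0 ⇒ 7
put(9) @ H0 ⇒ s:=9
H0 returns (-438, 9)
H1 returns (-438, 9)
= (-438, 9)

Answer: (-438, 9)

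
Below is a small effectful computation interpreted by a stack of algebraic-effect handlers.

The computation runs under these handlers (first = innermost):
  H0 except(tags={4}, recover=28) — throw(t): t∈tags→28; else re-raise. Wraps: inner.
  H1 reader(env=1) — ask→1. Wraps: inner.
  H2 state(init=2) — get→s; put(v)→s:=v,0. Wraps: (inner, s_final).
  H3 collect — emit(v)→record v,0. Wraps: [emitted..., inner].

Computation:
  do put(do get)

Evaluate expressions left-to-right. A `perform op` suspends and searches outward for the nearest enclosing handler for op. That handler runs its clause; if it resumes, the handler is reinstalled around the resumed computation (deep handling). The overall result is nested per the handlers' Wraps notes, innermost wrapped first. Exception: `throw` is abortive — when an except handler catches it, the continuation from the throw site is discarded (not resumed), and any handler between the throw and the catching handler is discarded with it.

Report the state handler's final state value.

Answer: 2

Evaluation trace:
get @ H2 ⇒ 2
put(2) @ H2 ⇒ s:=2
H0 returns 0
H1 returns 0
H2 returns (0, 2)
H3 returns [(0, 2)]
= [(0, 2)]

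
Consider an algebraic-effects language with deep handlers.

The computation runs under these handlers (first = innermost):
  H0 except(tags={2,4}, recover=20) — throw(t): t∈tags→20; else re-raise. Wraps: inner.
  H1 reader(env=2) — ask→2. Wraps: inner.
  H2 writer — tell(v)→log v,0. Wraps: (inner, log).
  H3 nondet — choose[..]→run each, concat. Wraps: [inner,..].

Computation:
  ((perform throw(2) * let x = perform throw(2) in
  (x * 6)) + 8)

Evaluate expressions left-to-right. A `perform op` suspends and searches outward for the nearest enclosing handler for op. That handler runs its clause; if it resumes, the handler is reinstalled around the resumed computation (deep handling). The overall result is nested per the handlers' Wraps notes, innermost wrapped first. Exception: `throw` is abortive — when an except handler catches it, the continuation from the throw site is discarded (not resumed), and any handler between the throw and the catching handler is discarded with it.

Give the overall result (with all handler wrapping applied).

Answer: [(20, ())]

Working:
throw(2) @ H0 caught ⇒ 20
H1 returns 20
H2 returns (20, ())
H3 returns [(20, ())]
= [(20, ())]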